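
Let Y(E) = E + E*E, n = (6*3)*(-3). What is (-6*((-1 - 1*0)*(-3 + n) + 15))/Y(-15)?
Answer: -72/35 ≈ -2.0571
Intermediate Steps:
n = -54 (n = 18*(-3) = -54)
Y(E) = E + E²
(-6*((-1 - 1*0)*(-3 + n) + 15))/Y(-15) = (-6*((-1 - 1*0)*(-3 - 54) + 15))/((-15*(1 - 15))) = (-6*((-1 + 0)*(-57) + 15))/((-15*(-14))) = -6*(-1*(-57) + 15)/210 = -6*(57 + 15)*(1/210) = -6*72*(1/210) = -432*1/210 = -72/35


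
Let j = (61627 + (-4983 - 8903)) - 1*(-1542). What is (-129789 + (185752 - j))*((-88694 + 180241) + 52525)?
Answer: 962400960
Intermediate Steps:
j = 49283 (j = (61627 - 13886) + 1542 = 47741 + 1542 = 49283)
(-129789 + (185752 - j))*((-88694 + 180241) + 52525) = (-129789 + (185752 - 1*49283))*((-88694 + 180241) + 52525) = (-129789 + (185752 - 49283))*(91547 + 52525) = (-129789 + 136469)*144072 = 6680*144072 = 962400960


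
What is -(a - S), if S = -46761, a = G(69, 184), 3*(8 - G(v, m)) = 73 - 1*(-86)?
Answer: -46716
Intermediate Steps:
G(v, m) = -45 (G(v, m) = 8 - (73 - 1*(-86))/3 = 8 - (73 + 86)/3 = 8 - 1/3*159 = 8 - 53 = -45)
a = -45
-(a - S) = -(-45 - 1*(-46761)) = -(-45 + 46761) = -1*46716 = -46716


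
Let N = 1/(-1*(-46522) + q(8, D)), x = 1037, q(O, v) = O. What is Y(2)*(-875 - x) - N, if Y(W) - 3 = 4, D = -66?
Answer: -622757521/46530 ≈ -13384.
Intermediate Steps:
Y(W) = 7 (Y(W) = 3 + 4 = 7)
N = 1/46530 (N = 1/(-1*(-46522) + 8) = 1/(46522 + 8) = 1/46530 ≈ 2.1492e-5)
Y(2)*(-875 - x) - N = 7*(-875 - 1*1037) - 1*1/46530 = 7*(-875 - 1037) - 1/46530 = 7*(-1912) - 1/46530 = -13384 - 1/46530 = -622757521/46530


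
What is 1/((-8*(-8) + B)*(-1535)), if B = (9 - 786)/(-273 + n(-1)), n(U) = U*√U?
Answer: -4982041/511201198895 - 777*I/511201198895 ≈ -9.7458e-6 - 1.5199e-9*I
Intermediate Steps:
n(U) = U^(3/2)
B = -777*(-273 + I)/74530 (B = (9 - 786)/(-273 + (-1)^(3/2)) = -777*(-273 + I)/74530 ≈ 2.8461 - 0.010425*I)
1/((-8*(-8) + B)*(-1535)) = 1/((-8*(-8) + (212121/74530 - 777*I/74530))*(-1535)) = 1/((64 + (212121/74530 - 777*I/74530))*(-1535)) = 1/((4982041/74530 - 777*I/74530)*(-1535)) = 1/(-1529486587/14906 + 238539*I/14906) = 14906*(-1529486587/14906 - 238539*I/14906)/156938768060765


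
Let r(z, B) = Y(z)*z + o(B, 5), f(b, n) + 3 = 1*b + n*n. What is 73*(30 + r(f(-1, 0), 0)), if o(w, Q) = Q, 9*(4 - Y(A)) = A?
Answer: 11315/9 ≈ 1257.2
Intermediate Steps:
Y(A) = 4 - A/9
f(b, n) = -3 + b + n² (f(b, n) = -3 + (1*b + n*n) = -3 + (b + n²) = -3 + b + n²)
r(z, B) = 5 + z*(4 - z/9) (r(z, B) = (4 - z/9)*z + 5 = z*(4 - z/9) + 5 = 5 + z*(4 - z/9))
73*(30 + r(f(-1, 0), 0)) = 73*(30 + (5 - (-3 - 1 + 0²)*(-36 + (-3 - 1 + 0²))/9)) = 73*(30 + (5 - (-3 - 1 + 0)*(-36 + (-3 - 1 + 0))/9)) = 73*(30 + (5 - ⅑*(-4)*(-36 - 4))) = 73*(30 + (5 - ⅑*(-4)*(-40))) = 73*(30 + (5 - 160/9)) = 73*(30 - 115/9) = 73*(155/9) = 11315/9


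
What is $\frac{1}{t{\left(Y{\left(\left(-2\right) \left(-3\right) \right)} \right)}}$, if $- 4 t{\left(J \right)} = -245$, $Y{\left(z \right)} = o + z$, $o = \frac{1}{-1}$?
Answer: $\frac{4}{245} \approx 0.016327$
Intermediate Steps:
$o = -1$
$Y{\left(z \right)} = -1 + z$
$t{\left(J \right)} = \frac{245}{4}$ ($t{\left(J \right)} = \left(- \frac{1}{4}\right) \left(-245\right) = \frac{245}{4}$)
$\frac{1}{t{\left(Y{\left(\left(-2\right) \left(-3\right) \right)} \right)}} = \frac{1}{\frac{245}{4}} = \frac{4}{245}$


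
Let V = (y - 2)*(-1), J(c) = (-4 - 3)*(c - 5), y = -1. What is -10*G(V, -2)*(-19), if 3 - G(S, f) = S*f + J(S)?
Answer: -950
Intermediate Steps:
J(c) = 35 - 7*c (J(c) = -7*(-5 + c) = 35 - 7*c)
V = 3 (V = (-1 - 2)*(-1) = -3*(-1) = 3)
G(S, f) = -32 + 7*S - S*f (G(S, f) = 3 - (S*f + (35 - 7*S)) = 3 - (35 - 7*S + S*f) = 3 + (-35 + 7*S - S*f) = -32 + 7*S - S*f)
-10*G(V, -2)*(-19) = -10*(-32 + 7*3 - 1*3*(-2))*(-19) = -10*(-32 + 21 + 6)*(-19) = -10*(-5)*(-19) = 50*(-19) = -950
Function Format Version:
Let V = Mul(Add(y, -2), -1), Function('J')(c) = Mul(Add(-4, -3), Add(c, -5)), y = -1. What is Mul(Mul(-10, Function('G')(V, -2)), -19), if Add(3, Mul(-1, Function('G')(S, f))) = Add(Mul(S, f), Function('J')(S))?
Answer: -950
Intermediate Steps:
Function('J')(c) = Add(35, Mul(-7, c)) (Function('J')(c) = Mul(-7, Add(-5, c)) = Add(35, Mul(-7, c)))
V = 3 (V = Mul(Add(-1, -2), -1) = Mul(-3, -1) = 3)
Function('G')(S, f) = Add(-32, Mul(7, S), Mul(-1, S, f)) (Function('G')(S, f) = Add(3, Mul(-1, Add(Mul(S, f), Add(35, Mul(-7, S))))) = Add(3, Mul(-1, Add(35, Mul(-7, S), Mul(S, f)))) = Add(3, Add(-35, Mul(7, S), Mul(-1, S, f))) = Add(-32, Mul(7, S), Mul(-1, S, f)))
Mul(Mul(-10, Function('G')(V, -2)), -19) = Mul(Mul(-10, Add(-32, Mul(7, 3), Mul(-1, 3, -2))), -19) = Mul(Mul(-10, Add(-32, 21, 6)), -19) = Mul(Mul(-10, -5), -19) = Mul(50, -19) = -950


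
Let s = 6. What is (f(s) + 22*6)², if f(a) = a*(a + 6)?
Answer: 41616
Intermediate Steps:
f(a) = a*(6 + a)
(f(s) + 22*6)² = (6*(6 + 6) + 22*6)² = (6*12 + 132)² = (72 + 132)² = 204² = 41616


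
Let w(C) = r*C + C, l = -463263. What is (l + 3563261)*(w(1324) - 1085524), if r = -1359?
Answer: -8938893832968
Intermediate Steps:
w(C) = -1358*C (w(C) = -1359*C + C = -1358*C)
(l + 3563261)*(w(1324) - 1085524) = (-463263 + 3563261)*(-1358*1324 - 1085524) = 3099998*(-1797992 - 1085524) = 3099998*(-2883516) = -8938893832968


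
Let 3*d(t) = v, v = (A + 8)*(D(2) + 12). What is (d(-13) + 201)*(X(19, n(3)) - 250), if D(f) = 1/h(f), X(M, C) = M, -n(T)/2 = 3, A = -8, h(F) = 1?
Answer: -46431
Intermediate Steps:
n(T) = -6 (n(T) = -2*3 = -6)
D(f) = 1 (D(f) = 1/1 = 1)
v = 0 (v = (-8 + 8)*(1 + 12) = 0*13 = 0)
d(t) = 0 (d(t) = (1/3)*0 = 0)
(d(-13) + 201)*(X(19, n(3)) - 250) = (0 + 201)*(19 - 250) = 201*(-231) = -46431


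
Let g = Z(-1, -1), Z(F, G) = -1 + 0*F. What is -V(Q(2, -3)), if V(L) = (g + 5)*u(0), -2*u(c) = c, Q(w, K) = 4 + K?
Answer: 0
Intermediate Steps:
Z(F, G) = -1 (Z(F, G) = -1 + 0 = -1)
g = -1
u(c) = -c/2
V(L) = 0 (V(L) = (-1 + 5)*(-½*0) = 4*0 = 0)
-V(Q(2, -3)) = -1*0 = 0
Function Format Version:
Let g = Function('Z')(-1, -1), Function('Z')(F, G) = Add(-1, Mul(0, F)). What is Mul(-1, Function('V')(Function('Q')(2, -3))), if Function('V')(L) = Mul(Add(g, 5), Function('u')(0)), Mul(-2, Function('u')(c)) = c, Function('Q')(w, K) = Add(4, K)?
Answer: 0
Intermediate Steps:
Function('Z')(F, G) = -1 (Function('Z')(F, G) = Add(-1, 0) = -1)
g = -1
Function('u')(c) = Mul(Rational(-1, 2), c)
Function('V')(L) = 0 (Function('V')(L) = Mul(Add(-1, 5), Mul(Rational(-1, 2), 0)) = Mul(4, 0) = 0)
Mul(-1, Function('V')(Function('Q')(2, -3))) = Mul(-1, 0) = 0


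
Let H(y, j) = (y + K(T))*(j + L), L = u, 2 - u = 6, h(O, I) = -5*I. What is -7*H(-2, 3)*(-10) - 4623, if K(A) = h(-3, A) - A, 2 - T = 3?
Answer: -4903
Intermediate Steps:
u = -4 (u = 2 - 1*6 = 2 - 6 = -4)
L = -4
T = -1 (T = 2 - 1*3 = 2 - 3 = -1)
K(A) = -6*A (K(A) = -5*A - A = -6*A)
H(y, j) = (-4 + j)*(6 + y) (H(y, j) = (y - 6*(-1))*(j - 4) = (y + 6)*(-4 + j) = (6 + y)*(-4 + j) = (-4 + j)*(6 + y))
-7*H(-2, 3)*(-10) - 4623 = -7*(-24 - 4*(-2) + 6*3 + 3*(-2))*(-10) - 4623 = -7*(-24 + 8 + 18 - 6)*(-10) - 4623 = -7*(-4)*(-10) - 4623 = 28*(-10) - 4623 = -280 - 4623 = -4903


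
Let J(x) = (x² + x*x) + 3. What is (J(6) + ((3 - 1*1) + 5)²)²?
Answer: 15376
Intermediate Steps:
J(x) = 3 + 2*x² (J(x) = (x² + x²) + 3 = 2*x² + 3 = 3 + 2*x²)
(J(6) + ((3 - 1*1) + 5)²)² = ((3 + 2*6²) + ((3 - 1*1) + 5)²)² = ((3 + 2*36) + ((3 - 1) + 5)²)² = ((3 + 72) + (2 + 5)²)² = (75 + 7²)² = (75 + 49)² = 124² = 15376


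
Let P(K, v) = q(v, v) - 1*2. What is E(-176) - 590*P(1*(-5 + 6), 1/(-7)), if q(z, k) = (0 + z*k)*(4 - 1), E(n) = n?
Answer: 47426/49 ≈ 967.88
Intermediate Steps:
q(z, k) = 3*k*z (q(z, k) = (0 + k*z)*3 = (k*z)*3 = 3*k*z)
P(K, v) = -2 + 3*v**2 (P(K, v) = 3*v*v - 1*2 = 3*v**2 - 2 = -2 + 3*v**2)
E(-176) - 590*P(1*(-5 + 6), 1/(-7)) = -176 - 590*(-2 + 3*(1/(-7))**2) = -176 - 590*(-2 + 3*(-1/7)**2) = -176 - 590*(-2 + 3*(1/49)) = -176 - 590*(-2 + 3/49) = -176 - 590*(-95)/49 = -176 - 1*(-56050/49) = -176 + 56050/49 = 47426/49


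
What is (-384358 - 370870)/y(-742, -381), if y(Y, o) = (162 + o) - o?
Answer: -377614/81 ≈ -4661.9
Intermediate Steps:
y(Y, o) = 162
(-384358 - 370870)/y(-742, -381) = (-384358 - 370870)/162 = -755228*1/162 = -377614/81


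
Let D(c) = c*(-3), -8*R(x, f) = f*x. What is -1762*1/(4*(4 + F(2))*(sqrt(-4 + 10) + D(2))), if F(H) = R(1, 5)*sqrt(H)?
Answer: 3524/((6 - sqrt(6))*(32 - 5*sqrt(2))) ≈ 39.815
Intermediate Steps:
R(x, f) = -f*x/8
D(c) = -3*c
F(H) = -5*sqrt(H)/8 (F(H) = (-1/8*5*1)*sqrt(H) = -5*sqrt(H)/8)
-1762*1/(4*(4 + F(2))*(sqrt(-4 + 10) + D(2))) = -1762*1/(4*(4 - 5*sqrt(2)/8)*(sqrt(-4 + 10) - 3*2)) = -1762*1/((16 - 5*sqrt(2)/2)*(sqrt(6) - 6)) = -1762*1/((-6 + sqrt(6))*(16 - 5*sqrt(2)/2)) = -1762/((-6 + sqrt(6))*(16 - 5*sqrt(2)/2))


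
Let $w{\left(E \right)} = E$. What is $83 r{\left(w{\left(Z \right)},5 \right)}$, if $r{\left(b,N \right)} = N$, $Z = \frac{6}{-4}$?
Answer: $415$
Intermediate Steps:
$Z = - \frac{3}{2}$ ($Z = 6 \left(- \frac{1}{4}\right) = - \frac{3}{2} \approx -1.5$)
$83 r{\left(w{\left(Z \right)},5 \right)} = 83 \cdot 5 = 415$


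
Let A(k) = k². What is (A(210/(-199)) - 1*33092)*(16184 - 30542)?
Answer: 18815185412736/39601 ≈ 4.7512e+8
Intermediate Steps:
(A(210/(-199)) - 1*33092)*(16184 - 30542) = ((210/(-199))² - 1*33092)*(16184 - 30542) = ((210*(-1/199))² - 33092)*(-14358) = ((-210/199)² - 33092)*(-14358) = (44100/39601 - 33092)*(-14358) = -1310432192/39601*(-14358) = 18815185412736/39601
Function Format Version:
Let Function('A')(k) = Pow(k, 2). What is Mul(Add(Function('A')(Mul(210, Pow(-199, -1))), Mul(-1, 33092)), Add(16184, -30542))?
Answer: Rational(18815185412736, 39601) ≈ 4.7512e+8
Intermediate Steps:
Mul(Add(Function('A')(Mul(210, Pow(-199, -1))), Mul(-1, 33092)), Add(16184, -30542)) = Mul(Add(Pow(Mul(210, Pow(-199, -1)), 2), Mul(-1, 33092)), Add(16184, -30542)) = Mul(Add(Pow(Mul(210, Rational(-1, 199)), 2), -33092), -14358) = Mul(Add(Pow(Rational(-210, 199), 2), -33092), -14358) = Mul(Add(Rational(44100, 39601), -33092), -14358) = Mul(Rational(-1310432192, 39601), -14358) = Rational(18815185412736, 39601)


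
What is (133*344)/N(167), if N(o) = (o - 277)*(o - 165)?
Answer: -11438/55 ≈ -207.96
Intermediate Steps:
N(o) = (-277 + o)*(-165 + o)
(133*344)/N(167) = (133*344)/(45705 + 167² - 442*167) = 45752/(45705 + 27889 - 73814) = 45752/(-220) = 45752*(-1/220) = -11438/55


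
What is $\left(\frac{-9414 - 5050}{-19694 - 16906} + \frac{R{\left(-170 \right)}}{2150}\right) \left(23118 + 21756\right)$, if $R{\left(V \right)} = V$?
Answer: $\frac{930223062}{65575} \approx 14186.0$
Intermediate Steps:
$\left(\frac{-9414 - 5050}{-19694 - 16906} + \frac{R{\left(-170 \right)}}{2150}\right) \left(23118 + 21756\right) = \left(\frac{-9414 - 5050}{-19694 - 16906} - \frac{170}{2150}\right) \left(23118 + 21756\right) = \left(- \frac{14464}{-36600} - \frac{17}{215}\right) 44874 = \left(\left(-14464\right) \left(- \frac{1}{36600}\right) - \frac{17}{215}\right) 44874 = \left(\frac{1808}{4575} - \frac{17}{215}\right) 44874 = \frac{62189}{196725} \cdot 44874 = \frac{930223062}{65575}$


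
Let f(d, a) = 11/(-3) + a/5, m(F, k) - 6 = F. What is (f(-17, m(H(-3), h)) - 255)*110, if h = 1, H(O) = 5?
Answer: -84634/3 ≈ -28211.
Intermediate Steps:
m(F, k) = 6 + F
f(d, a) = -11/3 + a/5 (f(d, a) = 11*(-1/3) + a*(1/5) = -11/3 + a/5)
(f(-17, m(H(-3), h)) - 255)*110 = ((-11/3 + (6 + 5)/5) - 255)*110 = ((-11/3 + (1/5)*11) - 255)*110 = ((-11/3 + 11/5) - 255)*110 = (-22/15 - 255)*110 = -3847/15*110 = -84634/3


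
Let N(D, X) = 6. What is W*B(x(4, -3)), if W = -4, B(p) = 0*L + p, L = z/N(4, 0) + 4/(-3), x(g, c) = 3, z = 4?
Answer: -12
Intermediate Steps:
L = -2/3 (L = 4/6 + 4/(-3) = 4*(1/6) + 4*(-1/3) = 2/3 - 4/3 = -2/3 ≈ -0.66667)
B(p) = p (B(p) = 0*(-2/3) + p = 0 + p = p)
W*B(x(4, -3)) = -4*3 = -12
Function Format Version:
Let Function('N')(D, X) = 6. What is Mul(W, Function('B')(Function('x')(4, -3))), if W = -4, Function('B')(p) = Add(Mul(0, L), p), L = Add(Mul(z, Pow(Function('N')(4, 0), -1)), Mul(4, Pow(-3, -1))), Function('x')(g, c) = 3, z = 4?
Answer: -12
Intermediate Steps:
L = Rational(-2, 3) (L = Add(Mul(4, Pow(6, -1)), Mul(4, Pow(-3, -1))) = Add(Mul(4, Rational(1, 6)), Mul(4, Rational(-1, 3))) = Add(Rational(2, 3), Rational(-4, 3)) = Rational(-2, 3) ≈ -0.66667)
Function('B')(p) = p (Function('B')(p) = Add(Mul(0, Rational(-2, 3)), p) = Add(0, p) = p)
Mul(W, Function('B')(Function('x')(4, -3))) = Mul(-4, 3) = -12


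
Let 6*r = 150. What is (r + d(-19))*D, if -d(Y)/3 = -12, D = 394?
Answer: 24034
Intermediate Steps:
d(Y) = 36 (d(Y) = -3*(-12) = 36)
r = 25 (r = (⅙)*150 = 25)
(r + d(-19))*D = (25 + 36)*394 = 61*394 = 24034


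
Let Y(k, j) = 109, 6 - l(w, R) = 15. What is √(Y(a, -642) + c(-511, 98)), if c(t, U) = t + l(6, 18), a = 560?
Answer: I*√411 ≈ 20.273*I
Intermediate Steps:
l(w, R) = -9 (l(w, R) = 6 - 1*15 = 6 - 15 = -9)
c(t, U) = -9 + t (c(t, U) = t - 9 = -9 + t)
√(Y(a, -642) + c(-511, 98)) = √(109 + (-9 - 511)) = √(109 - 520) = √(-411) = I*√411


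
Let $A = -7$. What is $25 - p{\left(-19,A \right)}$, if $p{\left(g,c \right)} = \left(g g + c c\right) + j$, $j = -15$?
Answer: $-370$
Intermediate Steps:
$p{\left(g,c \right)} = -15 + c^{2} + g^{2}$ ($p{\left(g,c \right)} = \left(g g + c c\right) - 15 = \left(g^{2} + c^{2}\right) - 15 = \left(c^{2} + g^{2}\right) - 15 = -15 + c^{2} + g^{2}$)
$25 - p{\left(-19,A \right)} = 25 - \left(-15 + \left(-7\right)^{2} + \left(-19\right)^{2}\right) = 25 - \left(-15 + 49 + 361\right) = 25 - 395 = -370$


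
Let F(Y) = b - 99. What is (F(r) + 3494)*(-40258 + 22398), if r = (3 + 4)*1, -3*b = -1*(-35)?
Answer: -181279000/3 ≈ -6.0426e+7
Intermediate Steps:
b = -35/3 (b = -(-1)*(-35)/3 = -1/3*35 = -35/3 ≈ -11.667)
r = 7 (r = 7*1 = 7)
F(Y) = -332/3 (F(Y) = -35/3 - 99 = -332/3)
(F(r) + 3494)*(-40258 + 22398) = (-332/3 + 3494)*(-40258 + 22398) = (10150/3)*(-17860) = -181279000/3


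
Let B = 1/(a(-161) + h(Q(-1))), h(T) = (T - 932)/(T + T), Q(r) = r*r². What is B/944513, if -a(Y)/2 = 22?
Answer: 2/798113485 ≈ 2.5059e-9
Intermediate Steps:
a(Y) = -44 (a(Y) = -2*22 = -44)
Q(r) = r³
h(T) = (-932 + T)/(2*T) (h(T) = (-932 + T)/((2*T)) = (-932 + T)*(1/(2*T)) = (-932 + T)/(2*T))
B = 2/845 (B = 1/(-44 + (-932 + (-1)³)/(2*((-1)³))) = 1/(-44 + (½)*(-932 - 1)/(-1)) = 1/(-44 + (½)*(-1)*(-933)) = 1/(-44 + 933/2) = 1/(845/2) = 2/845 ≈ 0.0023669)
B/944513 = (2/845)/944513 = (2/845)*(1/944513) = 2/798113485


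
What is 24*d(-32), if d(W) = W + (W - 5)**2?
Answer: 32088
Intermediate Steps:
d(W) = W + (-5 + W)**2
24*d(-32) = 24*(-32 + (-5 - 32)**2) = 24*(-32 + (-37)**2) = 24*(-32 + 1369) = 24*1337 = 32088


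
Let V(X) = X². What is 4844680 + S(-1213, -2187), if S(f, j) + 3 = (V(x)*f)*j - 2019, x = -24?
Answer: 1532873314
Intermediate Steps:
S(f, j) = -2022 + 576*f*j (S(f, j) = -3 + (((-24)²*f)*j - 2019) = -3 + ((576*f)*j - 2019) = -3 + (576*f*j - 2019) = -3 + (-2019 + 576*f*j) = -2022 + 576*f*j)
4844680 + S(-1213, -2187) = 4844680 + (-2022 + 576*(-1213)*(-2187)) = 4844680 + (-2022 + 1528030656) = 4844680 + 1528028634 = 1532873314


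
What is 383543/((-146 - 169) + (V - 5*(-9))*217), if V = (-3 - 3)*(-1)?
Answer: 383543/10752 ≈ 35.672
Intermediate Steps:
V = 6 (V = -6*(-1) = 6)
383543/((-146 - 169) + (V - 5*(-9))*217) = 383543/((-146 - 169) + (6 - 5*(-9))*217) = 383543/(-315 + (6 + 45)*217) = 383543/(-315 + 51*217) = 383543/(-315 + 11067) = 383543/10752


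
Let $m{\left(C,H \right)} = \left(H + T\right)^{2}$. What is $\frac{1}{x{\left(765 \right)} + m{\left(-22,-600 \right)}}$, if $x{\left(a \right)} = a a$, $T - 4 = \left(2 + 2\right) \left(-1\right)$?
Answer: $\frac{1}{945225} \approx 1.0579 \cdot 10^{-6}$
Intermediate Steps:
$T = 0$ ($T = 4 + \left(2 + 2\right) \left(-1\right) = 4 + 4 \left(-1\right) = 4 - 4 = 0$)
$m{\left(C,H \right)} = H^{2}$ ($m{\left(C,H \right)} = \left(H + 0\right)^{2} = H^{2}$)
$x{\left(a \right)} = a^{2}$
$\frac{1}{x{\left(765 \right)} + m{\left(-22,-600 \right)}} = \frac{1}{765^{2} + \left(-600\right)^{2}} = \frac{1}{585225 + 360000} = \frac{1}{945225}$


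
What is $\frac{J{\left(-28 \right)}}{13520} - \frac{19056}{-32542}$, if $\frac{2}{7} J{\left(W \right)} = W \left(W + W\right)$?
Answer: $\frac{13632113}{13748995} \approx 0.9915$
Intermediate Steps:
$J{\left(W \right)} = 7 W^{2}$ ($J{\left(W \right)} = \frac{7 W \left(W + W\right)}{2} = \frac{7 W 2 W}{2} = \frac{7 \cdot 2 W^{2}}{2} = 7 W^{2}$)
$\frac{J{\left(-28 \right)}}{13520} - \frac{19056}{-32542} = \frac{7 \left(-28\right)^{2}}{13520} - \frac{19056}{-32542} = 7 \cdot 784 \cdot \frac{1}{13520} - - \frac{9528}{16271} = 5488 \cdot \frac{1}{13520} + \frac{9528}{16271} = \frac{343}{845} + \frac{9528}{16271} = \frac{13632113}{13748995}$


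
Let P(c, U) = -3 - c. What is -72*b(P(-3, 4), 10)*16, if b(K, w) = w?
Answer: -11520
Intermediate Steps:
-72*b(P(-3, 4), 10)*16 = -72*10*16 = -720*16 = -11520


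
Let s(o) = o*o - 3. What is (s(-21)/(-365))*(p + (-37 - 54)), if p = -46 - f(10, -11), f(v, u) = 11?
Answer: 888/5 ≈ 177.60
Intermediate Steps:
s(o) = -3 + o² (s(o) = o² - 3 = -3 + o²)
p = -57 (p = -46 - 1*11 = -46 - 11 = -57)
(s(-21)/(-365))*(p + (-37 - 54)) = ((-3 + (-21)²)/(-365))*(-57 + (-37 - 54)) = ((-3 + 441)*(-1/365))*(-57 - 91) = (438*(-1/365))*(-148) = -6/5*(-148) = 888/5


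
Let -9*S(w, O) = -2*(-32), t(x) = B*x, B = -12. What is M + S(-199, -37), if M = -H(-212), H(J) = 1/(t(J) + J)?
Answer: -149257/20988 ≈ -7.1115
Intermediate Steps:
t(x) = -12*x
H(J) = -1/(11*J) (H(J) = 1/(-12*J + J) = 1/(-11*J) = -1/(11*J))
S(w, O) = -64/9 (S(w, O) = -(-2)*(-32)/9 = -⅑*64 = -64/9)
M = -1/2332 (M = -(-1)/(11*(-212)) = -(-1)*(-1)/(11*212) = -1*1/2332 = -1/2332 ≈ -0.00042882)
M + S(-199, -37) = -1/2332 - 64/9 = -149257/20988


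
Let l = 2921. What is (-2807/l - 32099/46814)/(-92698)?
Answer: 225168077/12675866946412 ≈ 1.7764e-5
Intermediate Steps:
(-2807/l - 32099/46814)/(-92698) = (-2807/2921 - 32099/46814)/(-92698) = (-2807*1/2921 - 32099*1/46814)*(-1/92698) = (-2807/2921 - 32099/46814)*(-1/92698) = -225168077/136743694*(-1/92698) = 225168077/12675866946412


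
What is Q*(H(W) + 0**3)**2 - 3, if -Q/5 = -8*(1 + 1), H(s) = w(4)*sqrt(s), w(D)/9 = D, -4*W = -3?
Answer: 77757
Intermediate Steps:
W = 3/4 (W = -1/4*(-3) = 3/4 ≈ 0.75000)
w(D) = 9*D
H(s) = 36*sqrt(s) (H(s) = (9*4)*sqrt(s) = 36*sqrt(s))
Q = 80 (Q = -(-20)*2*(1 + 1) = -(-20)*2*2 = -(-20)*4 = -5*(-16) = 80)
Q*(H(W) + 0**3)**2 - 3 = 80*(36*sqrt(3/4) + 0**3)**2 - 3 = 80*(36*(sqrt(3)/2) + 0)**2 - 3 = 80*(18*sqrt(3) + 0)**2 - 3 = 80*(18*sqrt(3))**2 - 3 = 80*972 - 3 = 77760 - 3 = 77757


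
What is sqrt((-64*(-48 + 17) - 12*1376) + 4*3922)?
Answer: 2*sqrt(290) ≈ 34.059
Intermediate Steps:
sqrt((-64*(-48 + 17) - 12*1376) + 4*3922) = sqrt((-64*(-31) - 16512) + 15688) = sqrt((1984 - 16512) + 15688) = sqrt(-14528 + 15688) = sqrt(1160) = 2*sqrt(290)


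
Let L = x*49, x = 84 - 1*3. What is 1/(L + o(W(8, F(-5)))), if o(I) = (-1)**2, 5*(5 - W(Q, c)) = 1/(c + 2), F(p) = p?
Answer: 1/3970 ≈ 0.00025189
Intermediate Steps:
x = 81 (x = 84 - 3 = 81)
L = 3969 (L = 81*49 = 3969)
W(Q, c) = 5 - 1/(5*(2 + c)) (W(Q, c) = 5 - 1/(5*(c + 2)) = 5 - 1/(5*(2 + c)))
o(I) = 1
1/(L + o(W(8, F(-5)))) = 1/(3969 + 1) = 1/3970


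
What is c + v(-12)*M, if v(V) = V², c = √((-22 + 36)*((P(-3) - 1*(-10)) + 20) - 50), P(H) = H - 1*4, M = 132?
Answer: 19008 + 4*√17 ≈ 19025.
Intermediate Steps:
P(H) = -4 + H (P(H) = H - 4 = -4 + H)
c = 4*√17 (c = √((-22 + 36)*(((-4 - 3) - 1*(-10)) + 20) - 50) = √(14*((-7 + 10) + 20) - 50) = √(14*(3 + 20) - 50) = √(14*23 - 50) = √(322 - 50) = √272 = 4*√17 ≈ 16.492)
c + v(-12)*M = 4*√17 + (-12)²*132 = 4*√17 + 144*132 = 4*√17 + 19008 = 19008 + 4*√17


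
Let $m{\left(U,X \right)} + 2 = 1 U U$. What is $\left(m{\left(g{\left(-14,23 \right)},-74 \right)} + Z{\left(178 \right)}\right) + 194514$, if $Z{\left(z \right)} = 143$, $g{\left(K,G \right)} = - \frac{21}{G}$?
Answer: $\frac{102972936}{529} \approx 1.9466 \cdot 10^{5}$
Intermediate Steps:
$m{\left(U,X \right)} = -2 + U^{2}$ ($m{\left(U,X \right)} = -2 + 1 U U = -2 + U U = -2 + U^{2}$)
$\left(m{\left(g{\left(-14,23 \right)},-74 \right)} + Z{\left(178 \right)}\right) + 194514 = \left(\left(-2 + \left(- \frac{21}{23}\right)^{2}\right) + 143\right) + 194514 = \left(\left(-2 + \frac{441}{529}\right) + 143\right) + 194514 = \left(- \frac{617}{529} + 143\right) + 194514 = \frac{75030}{529} + 194514 = \frac{102972936}{529}$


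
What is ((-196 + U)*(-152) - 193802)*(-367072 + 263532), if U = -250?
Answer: 13047075400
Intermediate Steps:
((-196 + U)*(-152) - 193802)*(-367072 + 263532) = ((-196 - 250)*(-152) - 193802)*(-367072 + 263532) = (-446*(-152) - 193802)*(-103540) = (67792 - 193802)*(-103540) = -126010*(-103540) = 13047075400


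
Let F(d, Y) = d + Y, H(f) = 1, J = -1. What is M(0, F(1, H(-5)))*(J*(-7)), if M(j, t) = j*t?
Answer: 0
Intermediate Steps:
F(d, Y) = Y + d
M(0, F(1, H(-5)))*(J*(-7)) = (0*(1 + 1))*(-1*(-7)) = (0*2)*7 = 0*7 = 0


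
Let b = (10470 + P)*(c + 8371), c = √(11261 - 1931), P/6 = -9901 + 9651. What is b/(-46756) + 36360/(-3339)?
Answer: -14023247005/8673238 - 4485*√9330/23378 ≈ -1635.4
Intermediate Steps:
P = -1500 (P = 6*(-9901 + 9651) = 6*(-250) = -1500)
c = √9330 ≈ 96.592
b = 75087870 + 8970*√9330 (b = (10470 - 1500)*(√9330 + 8371) = 8970*(8371 + √9330) = 75087870 + 8970*√9330 ≈ 7.5954e+7)
b/(-46756) + 36360/(-3339) = (75087870 + 8970*√9330)/(-46756) + 36360/(-3339) = (75087870 + 8970*√9330)*(-1/46756) + 36360*(-1/3339) = (-37543935/23378 - 4485*√9330/23378) - 4040/371 = -14023247005/8673238 - 4485*√9330/23378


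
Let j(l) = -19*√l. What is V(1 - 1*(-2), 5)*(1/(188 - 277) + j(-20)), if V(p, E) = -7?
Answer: 7/89 + 266*I*√5 ≈ 0.078652 + 594.79*I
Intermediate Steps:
V(1 - 1*(-2), 5)*(1/(188 - 277) + j(-20)) = -7*(1/(188 - 277) - 38*I*√5) = -7*(1/(-89) - 38*I*√5) = -7*(-1/89 - 38*I*√5) = 7/89 + 266*I*√5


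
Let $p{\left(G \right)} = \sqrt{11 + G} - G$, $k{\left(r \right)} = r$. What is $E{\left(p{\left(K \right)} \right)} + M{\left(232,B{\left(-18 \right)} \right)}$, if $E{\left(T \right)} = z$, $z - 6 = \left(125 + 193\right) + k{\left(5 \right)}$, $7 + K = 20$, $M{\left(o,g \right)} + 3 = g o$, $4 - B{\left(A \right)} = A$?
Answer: $5430$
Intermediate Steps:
$B{\left(A \right)} = 4 - A$
$M{\left(o,g \right)} = -3 + g o$
$K = 13$ ($K = -7 + 20 = 13$)
$z = 329$ ($z = 6 + \left(\left(125 + 193\right) + 5\right) = 6 + \left(318 + 5\right) = 6 + 323 = 329$)
$E{\left(T \right)} = 329$
$E{\left(p{\left(K \right)} \right)} + M{\left(232,B{\left(-18 \right)} \right)} = 329 - \left(3 - \left(4 - -18\right) 232\right) = 329 - \left(3 - \left(4 + 18\right) 232\right) = 329 + \left(-3 + 22 \cdot 232\right) = 329 + \left(-3 + 5104\right) = 329 + 5101 = 5430$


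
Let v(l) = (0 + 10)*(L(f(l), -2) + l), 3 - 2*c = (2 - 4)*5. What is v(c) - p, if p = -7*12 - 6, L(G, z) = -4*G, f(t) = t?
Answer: -105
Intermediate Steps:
c = 13/2 (c = 3/2 - (2 - 4)*5/2 = 3/2 - (-1)*5 = 3/2 - ½*(-10) = 3/2 + 5 = 13/2 ≈ 6.5000)
v(l) = -30*l (v(l) = (0 + 10)*(-4*l + l) = 10*(-3*l) = -30*l)
p = -90 (p = -84 - 6 = -90)
v(c) - p = -30*13/2 - 1*(-90) = -195 + 90 = -105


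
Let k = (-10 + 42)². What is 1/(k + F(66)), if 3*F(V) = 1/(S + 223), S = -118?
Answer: 315/322561 ≈ 0.00097656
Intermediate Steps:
k = 1024 (k = 32² = 1024)
F(V) = 1/315 (F(V) = 1/(3*(-118 + 223)) = (⅓)/105 = (⅓)*(1/105) = 1/315)
1/(k + F(66)) = 1/(1024 + 1/315) = 1/(322561/315) = 315/322561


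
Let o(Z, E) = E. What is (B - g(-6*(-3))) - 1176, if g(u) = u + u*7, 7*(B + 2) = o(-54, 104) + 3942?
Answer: -744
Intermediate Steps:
B = 576 (B = -2 + (104 + 3942)/7 = -2 + (⅐)*4046 = -2 + 578 = 576)
g(u) = 8*u (g(u) = u + 7*u = 8*u)
(B - g(-6*(-3))) - 1176 = (576 - 8*(-6*(-3))) - 1176 = (576 - 8*18) - 1176 = (576 - 1*144) - 1176 = (576 - 144) - 1176 = 432 - 1176 = -744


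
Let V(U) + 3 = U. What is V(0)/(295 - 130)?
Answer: -1/55 ≈ -0.018182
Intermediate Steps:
V(U) = -3 + U
V(0)/(295 - 130) = (-3 + 0)/(295 - 130) = -3/165 = -3*1/165 = -1/55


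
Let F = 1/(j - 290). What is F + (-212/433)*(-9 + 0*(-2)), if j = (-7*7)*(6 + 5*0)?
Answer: 1113839/252872 ≈ 4.4048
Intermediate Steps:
j = -294 (j = -49*(6 + 0) = -49*6 = -294)
F = -1/584 (F = 1/(-294 - 290) = 1/(-584) = -1/584 ≈ -0.0017123)
F + (-212/433)*(-9 + 0*(-2)) = -1/584 + (-212/433)*(-9 + 0*(-2)) = -1/584 + (-212*1/433)*(-9 + 0) = -1/584 - 212/433*(-9) = -1/584 + 1908/433 = 1113839/252872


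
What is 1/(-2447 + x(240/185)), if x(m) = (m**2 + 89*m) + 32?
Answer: -1369/3145767 ≈ -0.00043519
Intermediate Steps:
x(m) = 32 + m**2 + 89*m
1/(-2447 + x(240/185)) = 1/(-2447 + (32 + (240/185)**2 + 89*(240/185))) = 1/(-2447 + (32 + (240*(1/185))**2 + 89*(240*(1/185)))) = 1/(-2447 + (32 + (48/37)**2 + 89*(48/37))) = 1/(-2447 + (32 + 2304/1369 + 4272/37)) = 1/(-2447 + 204176/1369) = 1/(-3145767/1369) = -1369/3145767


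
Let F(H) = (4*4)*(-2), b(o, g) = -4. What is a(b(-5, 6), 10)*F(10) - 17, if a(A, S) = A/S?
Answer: -21/5 ≈ -4.2000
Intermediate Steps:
F(H) = -32 (F(H) = 16*(-2) = -32)
a(b(-5, 6), 10)*F(10) - 17 = -4/10*(-32) - 17 = -4*⅒*(-32) - 17 = -⅖*(-32) - 17 = 64/5 - 17 = -21/5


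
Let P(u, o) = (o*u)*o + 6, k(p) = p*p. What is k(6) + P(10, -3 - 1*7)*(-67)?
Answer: -67366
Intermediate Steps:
k(p) = p²
P(u, o) = 6 + u*o² (P(u, o) = u*o² + 6 = 6 + u*o²)
k(6) + P(10, -3 - 1*7)*(-67) = 6² + (6 + 10*(-3 - 1*7)²)*(-67) = 36 + (6 + 10*(-3 - 7)²)*(-67) = 36 + (6 + 10*(-10)²)*(-67) = 36 + (6 + 10*100)*(-67) = 36 + (6 + 1000)*(-67) = 36 + 1006*(-67) = 36 - 67402 = -67366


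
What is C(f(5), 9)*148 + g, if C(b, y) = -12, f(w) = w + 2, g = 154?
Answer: -1622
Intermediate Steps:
f(w) = 2 + w
C(f(5), 9)*148 + g = -12*148 + 154 = -1776 + 154 = -1622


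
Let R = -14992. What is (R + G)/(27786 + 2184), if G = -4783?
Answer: -3955/5994 ≈ -0.65983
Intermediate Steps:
(R + G)/(27786 + 2184) = (-14992 - 4783)/(27786 + 2184) = -19775/29970 = -19775*1/29970 = -3955/5994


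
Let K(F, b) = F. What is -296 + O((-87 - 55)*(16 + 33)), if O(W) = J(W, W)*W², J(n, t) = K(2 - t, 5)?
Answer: 336959797144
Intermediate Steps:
J(n, t) = 2 - t
O(W) = W²*(2 - W) (O(W) = (2 - W)*W² = W²*(2 - W))
-296 + O((-87 - 55)*(16 + 33)) = -296 + ((-87 - 55)*(16 + 33))²*(2 - (-87 - 55)*(16 + 33)) = -296 + (-142*49)²*(2 - (-142)*49) = -296 + (-6958)²*(2 - 1*(-6958)) = -296 + 48413764*(2 + 6958) = -296 + 48413764*6960 = -296 + 336959797440 = 336959797144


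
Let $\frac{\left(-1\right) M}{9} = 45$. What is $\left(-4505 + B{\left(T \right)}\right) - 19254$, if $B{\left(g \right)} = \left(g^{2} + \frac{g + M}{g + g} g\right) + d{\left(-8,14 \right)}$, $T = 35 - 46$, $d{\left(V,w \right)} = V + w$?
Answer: $-23840$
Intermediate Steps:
$M = -405$ ($M = \left(-9\right) 45 = -405$)
$T = -11$ ($T = 35 - 46 = -11$)
$B{\left(g \right)} = - \frac{393}{2} + g^{2} + \frac{g}{2}$ ($B{\left(g \right)} = \left(g^{2} + \frac{g - 405}{g + g} g\right) + \left(-8 + 14\right) = \left(g^{2} + \frac{-405 + g}{2 g} g\right) + 6 = \left(g^{2} + \left(- \frac{405}{2} + \frac{g}{2}\right)\right) + 6 = \left(- \frac{405}{2} + g^{2} + \frac{g}{2}\right) + 6 = - \frac{393}{2} + g^{2} + \frac{g}{2}$)
$\left(-4505 + B{\left(T \right)}\right) - 19254 = \left(-4505 + \left(- \frac{393}{2} + \left(-11\right)^{2} + \frac{1}{2} \left(-11\right)\right)\right) - 19254 = \left(-4505 - 81\right) - 19254 = -4586 - 19254 = -23840$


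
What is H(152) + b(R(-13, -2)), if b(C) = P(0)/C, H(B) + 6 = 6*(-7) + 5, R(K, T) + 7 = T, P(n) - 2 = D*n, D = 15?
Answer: -389/9 ≈ -43.222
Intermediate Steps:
P(n) = 2 + 15*n
R(K, T) = -7 + T
H(B) = -43 (H(B) = -6 + (6*(-7) + 5) = -6 + (-42 + 5) = -6 - 37 = -43)
b(C) = 2/C (b(C) = (2 + 15*0)/C = (2 + 0)/C = 2/C)
H(152) + b(R(-13, -2)) = -43 + 2/(-7 - 2) = -43 + 2/(-9) = -43 + 2*(-⅑) = -43 - 2/9 = -389/9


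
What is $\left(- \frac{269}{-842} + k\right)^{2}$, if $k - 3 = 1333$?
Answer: $\frac{1266032282761}{708964} \approx 1.7858 \cdot 10^{6}$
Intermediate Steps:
$k = 1336$ ($k = 3 + 1333 = 1336$)
$\left(- \frac{269}{-842} + k\right)^{2} = \left(- \frac{269}{-842} + 1336\right)^{2} = \left(\left(-269\right) \left(- \frac{1}{842}\right) + 1336\right)^{2} = \left(\frac{269}{842} + 1336\right)^{2} = \left(\frac{1125181}{842}\right)^{2} = \frac{1266032282761}{708964}$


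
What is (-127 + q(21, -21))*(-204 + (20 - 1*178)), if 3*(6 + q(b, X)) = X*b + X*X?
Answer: 48146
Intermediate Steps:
q(b, X) = -6 + X²/3 + X*b/3 (q(b, X) = -6 + (X*b + X*X)/3 = -6 + (X*b + X²)/3 = -6 + (X² + X*b)/3 = -6 + (X²/3 + X*b/3) = -6 + X²/3 + X*b/3)
(-127 + q(21, -21))*(-204 + (20 - 1*178)) = (-127 + (-6 + (⅓)*(-21)² + (⅓)*(-21)*21))*(-204 + (20 - 1*178)) = (-127 + (-6 + (⅓)*441 - 147))*(-204 + (20 - 178)) = (-127 + (-6 + 147 - 147))*(-204 - 158) = (-127 - 6)*(-362) = -133*(-362) = 48146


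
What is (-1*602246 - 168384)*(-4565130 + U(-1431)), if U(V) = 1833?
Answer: 3516613567110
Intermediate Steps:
(-1*602246 - 168384)*(-4565130 + U(-1431)) = (-1*602246 - 168384)*(-4565130 + 1833) = (-602246 - 168384)*(-4563297) = -770630*(-4563297) = 3516613567110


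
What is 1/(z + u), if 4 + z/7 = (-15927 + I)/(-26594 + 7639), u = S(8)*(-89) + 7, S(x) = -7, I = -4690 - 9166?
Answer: 18955/11619391 ≈ 0.0016313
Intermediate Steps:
I = -13856
u = 630 (u = -7*(-89) + 7 = 623 + 7 = 630)
z = -322259/18955 (z = -28 + 7*((-15927 - 13856)/(-26594 + 7639)) = -28 + 7*(-29783/(-18955)) = -28 + 7*(-29783*(-1/18955)) = -28 + 7*(29783/18955) = -28 + 208481/18955 = -322259/18955 ≈ -17.001)
1/(z + u) = 1/(-322259/18955 + 630) = 1/(11619391/18955) = 18955/11619391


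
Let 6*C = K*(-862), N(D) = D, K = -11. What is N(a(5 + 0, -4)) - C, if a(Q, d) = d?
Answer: -4753/3 ≈ -1584.3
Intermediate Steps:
C = 4741/3 (C = (-11*(-862))/6 = (⅙)*9482 = 4741/3 ≈ 1580.3)
N(a(5 + 0, -4)) - C = -4 - 1*4741/3 = -4 - 4741/3 = -4753/3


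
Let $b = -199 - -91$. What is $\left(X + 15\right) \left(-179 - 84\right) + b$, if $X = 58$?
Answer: $-19307$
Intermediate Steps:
$b = -108$ ($b = -199 + 91 = -108$)
$\left(X + 15\right) \left(-179 - 84\right) + b = \left(58 + 15\right) \left(-179 - 84\right) - 108 = 73 \left(-263\right) - 108 = -19199 - 108 = -19307$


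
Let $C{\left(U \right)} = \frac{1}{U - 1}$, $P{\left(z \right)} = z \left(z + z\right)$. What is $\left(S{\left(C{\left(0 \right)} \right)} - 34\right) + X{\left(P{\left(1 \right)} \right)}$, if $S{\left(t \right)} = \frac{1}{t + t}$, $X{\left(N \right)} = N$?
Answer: $- \frac{65}{2} \approx -32.5$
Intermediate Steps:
$P{\left(z \right)} = 2 z^{2}$ ($P{\left(z \right)} = z 2 z = 2 z^{2}$)
$C{\left(U \right)} = \frac{1}{-1 + U}$
$S{\left(t \right)} = \frac{1}{2 t}$
$\left(S{\left(C{\left(0 \right)} \right)} - 34\right) + X{\left(P{\left(1 \right)} \right)} = \left(\frac{1}{2 \frac{1}{-1 + 0}} - 34\right) + 2 \cdot 1^{2} = \left(\frac{1}{2 \frac{1}{-1}} - 34\right) + 2 \cdot 1 = \left(\frac{1}{2 \left(-1\right)} - 34\right) + 2 = \left(\frac{1}{2} \left(-1\right) - 34\right) + 2 = \left(- \frac{1}{2} - 34\right) + 2 = - \frac{69}{2} + 2 = - \frac{65}{2}$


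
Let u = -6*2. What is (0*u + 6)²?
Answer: 36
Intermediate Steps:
u = -12
(0*u + 6)² = (0*(-12) + 6)² = (0 + 6)² = 6² = 36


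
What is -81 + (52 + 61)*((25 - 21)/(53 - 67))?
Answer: -793/7 ≈ -113.29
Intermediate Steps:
-81 + (52 + 61)*((25 - 21)/(53 - 67)) = -81 + 113*(4/(-14)) = -81 + 113*(4*(-1/14)) = -81 + 113*(-2/7) = -81 - 226/7 = -793/7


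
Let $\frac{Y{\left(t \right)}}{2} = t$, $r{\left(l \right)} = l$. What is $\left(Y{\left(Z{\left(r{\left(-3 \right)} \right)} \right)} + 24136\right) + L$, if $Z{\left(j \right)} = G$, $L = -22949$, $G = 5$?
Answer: $1197$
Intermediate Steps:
$Z{\left(j \right)} = 5$
$Y{\left(t \right)} = 2 t$
$\left(Y{\left(Z{\left(r{\left(-3 \right)} \right)} \right)} + 24136\right) + L = \left(2 \cdot 5 + 24136\right) - 22949 = \left(10 + 24136\right) - 22949 = 24146 - 22949 = 1197$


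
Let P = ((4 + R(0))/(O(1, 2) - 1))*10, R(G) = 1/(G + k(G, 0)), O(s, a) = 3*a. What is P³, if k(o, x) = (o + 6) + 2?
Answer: 35937/64 ≈ 561.52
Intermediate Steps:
k(o, x) = 8 + o (k(o, x) = (6 + o) + 2 = 8 + o)
R(G) = 1/(8 + 2*G) (R(G) = 1/(G + (8 + G)) = 1/(8 + 2*G))
P = 33/4 (P = ((4 + 1/(2*(4 + 0)))/(3*2 - 1))*10 = ((4 + (½)/4)/(6 - 1))*10 = ((4 + (½)*(¼))/5)*10 = ((4 + ⅛)*(⅕))*10 = ((33/8)*(⅕))*10 = (33/40)*10 = 33/4 ≈ 8.2500)
P³ = (33/4)³ = 35937/64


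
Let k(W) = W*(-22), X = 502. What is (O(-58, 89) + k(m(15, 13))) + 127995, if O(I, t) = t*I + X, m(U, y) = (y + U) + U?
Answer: 122389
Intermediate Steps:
m(U, y) = y + 2*U (m(U, y) = (U + y) + U = y + 2*U)
O(I, t) = 502 + I*t (O(I, t) = t*I + 502 = I*t + 502 = 502 + I*t)
k(W) = -22*W
(O(-58, 89) + k(m(15, 13))) + 127995 = ((502 - 58*89) - 22*(13 + 2*15)) + 127995 = ((502 - 5162) - 22*(13 + 30)) + 127995 = (-4660 - 22*43) + 127995 = (-4660 - 946) + 127995 = -5606 + 127995 = 122389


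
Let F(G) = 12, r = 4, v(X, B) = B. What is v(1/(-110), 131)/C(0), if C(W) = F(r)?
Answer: 131/12 ≈ 10.917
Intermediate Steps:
C(W) = 12
v(1/(-110), 131)/C(0) = 131/12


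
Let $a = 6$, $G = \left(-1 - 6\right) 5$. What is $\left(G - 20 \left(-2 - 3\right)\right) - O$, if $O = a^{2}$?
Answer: $29$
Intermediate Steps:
$G = -35$ ($G = \left(-7\right) 5 = -35$)
$O = 36$ ($O = 6^{2} = 36$)
$\left(G - 20 \left(-2 - 3\right)\right) - O = \left(-35 - 20 \left(-2 - 3\right)\right) - 36 = \left(-35 - -100\right) - 36 = \left(-35 + 100\right) - 36 = 65 - 36 = 29$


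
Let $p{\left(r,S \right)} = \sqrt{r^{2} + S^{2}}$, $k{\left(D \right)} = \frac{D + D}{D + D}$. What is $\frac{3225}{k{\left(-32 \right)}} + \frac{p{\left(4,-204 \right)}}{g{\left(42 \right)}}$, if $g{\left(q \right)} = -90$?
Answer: $3225 - \frac{2 \sqrt{2602}}{45} \approx 3222.7$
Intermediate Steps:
$k{\left(D \right)} = 1$ ($k{\left(D \right)} = \frac{2 D}{2 D} = 2 D \frac{1}{2 D} = 1$)
$p{\left(r,S \right)} = \sqrt{S^{2} + r^{2}}$
$\frac{3225}{k{\left(-32 \right)}} + \frac{p{\left(4,-204 \right)}}{g{\left(42 \right)}} = \frac{3225}{1} + \frac{\sqrt{\left(-204\right)^{2} + 4^{2}}}{-90} = 3225 \cdot 1 + \sqrt{41616 + 16} \left(- \frac{1}{90}\right) = 3225 + \sqrt{41632} \left(- \frac{1}{90}\right) = 3225 + 4 \sqrt{2602} \left(- \frac{1}{90}\right) = 3225 - \frac{2 \sqrt{2602}}{45}$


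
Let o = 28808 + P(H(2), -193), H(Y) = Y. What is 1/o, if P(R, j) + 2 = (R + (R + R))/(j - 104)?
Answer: 99/2851792 ≈ 3.4715e-5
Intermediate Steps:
P(R, j) = -2 + 3*R/(-104 + j) (P(R, j) = -2 + (R + (R + R))/(j - 104) = -2 + (R + 2*R)/(-104 + j) = -2 + (3*R)/(-104 + j) = -2 + 3*R/(-104 + j))
o = 2851792/99 (o = 28808 + (208 - 2*(-193) + 3*2)/(-104 - 193) = 28808 + (208 + 386 + 6)/(-297) = 28808 - 1/297*600 = 28808 - 200/99 = 2851792/99 ≈ 28806.)
1/o = 1/(2851792/99) = 99/2851792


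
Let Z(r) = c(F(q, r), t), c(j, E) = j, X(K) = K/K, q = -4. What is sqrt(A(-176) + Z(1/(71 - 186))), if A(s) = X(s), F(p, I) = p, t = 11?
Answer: I*sqrt(3) ≈ 1.732*I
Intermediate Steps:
X(K) = 1
A(s) = 1
Z(r) = -4
sqrt(A(-176) + Z(1/(71 - 186))) = sqrt(1 - 4) = sqrt(-3) = I*sqrt(3)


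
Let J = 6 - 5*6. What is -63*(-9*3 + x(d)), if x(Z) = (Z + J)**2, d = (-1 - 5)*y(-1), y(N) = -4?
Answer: 1701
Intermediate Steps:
J = -24 (J = 6 - 30 = -24)
d = 24 (d = (-1 - 5)*(-4) = -6*(-4) = 24)
x(Z) = (-24 + Z)**2 (x(Z) = (Z - 24)**2 = (-24 + Z)**2)
-63*(-9*3 + x(d)) = -63*(-9*3 + (-24 + 24)**2) = -63*(-27 + 0**2) = -63*(-27 + 0) = -63*(-27) = 1701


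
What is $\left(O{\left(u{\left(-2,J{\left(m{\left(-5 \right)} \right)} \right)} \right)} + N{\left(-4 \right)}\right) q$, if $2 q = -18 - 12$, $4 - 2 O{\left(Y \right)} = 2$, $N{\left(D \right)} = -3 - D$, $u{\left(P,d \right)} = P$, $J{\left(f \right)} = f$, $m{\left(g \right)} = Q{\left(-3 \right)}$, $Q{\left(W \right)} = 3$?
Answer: $-30$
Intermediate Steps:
$m{\left(g \right)} = 3$
$O{\left(Y \right)} = 1$ ($O{\left(Y \right)} = 2 - 1 = 1$)
$q = -15$ ($q = \frac{-18 - 12}{2} = \frac{1}{2} \left(-30\right) = -15$)
$\left(O{\left(u{\left(-2,J{\left(m{\left(-5 \right)} \right)} \right)} \right)} + N{\left(-4 \right)}\right) q = \left(1 - -1\right) \left(-15\right) = \left(1 + \left(-3 + 4\right)\right) \left(-15\right) = \left(1 + 1\right) \left(-15\right) = 2 \left(-15\right) = -30$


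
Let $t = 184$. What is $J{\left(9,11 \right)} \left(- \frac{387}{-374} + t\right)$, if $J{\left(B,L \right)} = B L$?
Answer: $\frac{622827}{34} \approx 18318.0$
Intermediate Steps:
$J{\left(9,11 \right)} \left(- \frac{387}{-374} + t\right) = 9 \cdot 11 \left(- \frac{387}{-374} + 184\right) = 99 \left(\left(-387\right) \left(- \frac{1}{374}\right) + 184\right) = 99 \left(\frac{387}{374} + 184\right) = 99 \cdot \frac{69203}{374} = \frac{622827}{34}$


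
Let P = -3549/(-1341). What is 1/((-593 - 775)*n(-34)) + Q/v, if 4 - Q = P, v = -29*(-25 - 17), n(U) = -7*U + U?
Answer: 9349673/8441090784 ≈ 0.0011076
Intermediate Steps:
n(U) = -6*U
v = 1218 (v = -29*(-42) = 1218)
P = 1183/447 (P = -3549*(-1/1341) = 1183/447 ≈ 2.6465)
Q = 605/447 (Q = 4 - 1*1183/447 = 4 - 1183/447 = 605/447 ≈ 1.3535)
1/((-593 - 775)*n(-34)) + Q/v = 1/((-593 - 775)*((-6*(-34)))) + (605/447)/1218 = 1/(-1368*204) + (605/447)*(1/1218) = -1/1368*1/204 + 605/544446 = -1/279072 + 605/544446 = 9349673/8441090784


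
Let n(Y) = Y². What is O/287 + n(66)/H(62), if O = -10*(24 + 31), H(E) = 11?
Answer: 113102/287 ≈ 394.08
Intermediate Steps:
O = -550 (O = -10*55 = -550)
O/287 + n(66)/H(62) = -550/287 + 66²/11 = -550*1/287 + 4356*(1/11) = -550/287 + 396 = 113102/287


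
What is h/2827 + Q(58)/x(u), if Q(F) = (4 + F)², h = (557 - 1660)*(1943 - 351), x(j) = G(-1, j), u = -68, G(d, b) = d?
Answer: -12622964/2827 ≈ -4465.1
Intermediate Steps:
x(j) = -1
h = -1755976 (h = -1103*1592 = -1755976)
h/2827 + Q(58)/x(u) = -1755976/2827 + (4 + 58)²/(-1) = -1755976*1/2827 + 62²*(-1) = -1755976/2827 + 3844*(-1) = -1755976/2827 - 3844 = -12622964/2827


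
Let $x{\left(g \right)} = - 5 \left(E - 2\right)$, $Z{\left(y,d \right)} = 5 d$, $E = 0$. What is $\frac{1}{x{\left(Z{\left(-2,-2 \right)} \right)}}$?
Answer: $\frac{1}{10} \approx 0.1$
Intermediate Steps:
$x{\left(g \right)} = 10$ ($x{\left(g \right)} = - 5 \left(0 - 2\right) = \left(-5\right) \left(-2\right) = 10$)
$\frac{1}{x{\left(Z{\left(-2,-2 \right)} \right)}} = \frac{1}{10}$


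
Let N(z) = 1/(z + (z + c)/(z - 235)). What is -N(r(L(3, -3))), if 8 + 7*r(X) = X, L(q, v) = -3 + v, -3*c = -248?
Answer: 711/1664 ≈ 0.42728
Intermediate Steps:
c = 248/3 (c = -⅓*(-248) = 248/3 ≈ 82.667)
r(X) = -8/7 + X/7
N(z) = 1/(z + (248/3 + z)/(-235 + z)) (N(z) = 1/(z + (z + 248/3)/(z - 235)) = 1/(z + (248/3 + z)/(-235 + z)))
-N(r(L(3, -3))) = -3*(-235 + (-8/7 + (-3 - 3)/7))/(248 - 702*(-8/7 + (-3 - 3)/7) + 3*(-8/7 + (-3 - 3)/7)²) = -3*(-235 + (-8/7 + (⅐)*(-6)))/(248 - 702*(-8/7 + (⅐)*(-6)) + 3*(-8/7 + (⅐)*(-6))²) = -3*(-235 + (-8/7 - 6/7))/(248 - 702*(-8/7 - 6/7) + 3*(-8/7 - 6/7)²) = -3*(-235 - 2)/(248 - 702*(-2) + 3*(-2)²) = -3*(-237)/(248 + 1404 + 3*4) = -3*(-237)/(248 + 1404 + 12) = -3*(-237)/1664 = -1*(-711/1664) = 711/1664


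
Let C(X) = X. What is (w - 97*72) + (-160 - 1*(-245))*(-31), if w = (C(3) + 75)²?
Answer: -3535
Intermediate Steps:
w = 6084 (w = (3 + 75)² = 78² = 6084)
(w - 97*72) + (-160 - 1*(-245))*(-31) = (6084 - 97*72) + (-160 - 1*(-245))*(-31) = (6084 - 6984) + (-160 + 245)*(-31) = -900 + 85*(-31) = -900 - 2635 = -3535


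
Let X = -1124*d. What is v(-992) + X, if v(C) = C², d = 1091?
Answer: -242220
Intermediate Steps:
X = -1226284 (X = -1124*1091 = -1226284)
v(-992) + X = (-992)² - 1226284 = 984064 - 1226284 = -242220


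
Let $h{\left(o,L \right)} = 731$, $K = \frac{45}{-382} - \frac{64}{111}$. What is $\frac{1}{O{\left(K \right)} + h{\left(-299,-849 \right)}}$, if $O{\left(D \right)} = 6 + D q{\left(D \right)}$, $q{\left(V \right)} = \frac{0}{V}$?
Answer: $\frac{1}{737} \approx 0.0013569$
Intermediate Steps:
$K = - \frac{29443}{42402}$ ($K = 45 \left(- \frac{1}{382}\right) - \frac{64}{111} = - \frac{45}{382} - \frac{64}{111} = - \frac{29443}{42402} \approx -0.69438$)
$q{\left(V \right)} = 0$
$O{\left(D \right)} = 6$ ($O{\left(D \right)} = 6 + D 0 = 6 + 0 = 6$)
$\frac{1}{O{\left(K \right)} + h{\left(-299,-849 \right)}} = \frac{1}{6 + 731} = \frac{1}{737}$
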